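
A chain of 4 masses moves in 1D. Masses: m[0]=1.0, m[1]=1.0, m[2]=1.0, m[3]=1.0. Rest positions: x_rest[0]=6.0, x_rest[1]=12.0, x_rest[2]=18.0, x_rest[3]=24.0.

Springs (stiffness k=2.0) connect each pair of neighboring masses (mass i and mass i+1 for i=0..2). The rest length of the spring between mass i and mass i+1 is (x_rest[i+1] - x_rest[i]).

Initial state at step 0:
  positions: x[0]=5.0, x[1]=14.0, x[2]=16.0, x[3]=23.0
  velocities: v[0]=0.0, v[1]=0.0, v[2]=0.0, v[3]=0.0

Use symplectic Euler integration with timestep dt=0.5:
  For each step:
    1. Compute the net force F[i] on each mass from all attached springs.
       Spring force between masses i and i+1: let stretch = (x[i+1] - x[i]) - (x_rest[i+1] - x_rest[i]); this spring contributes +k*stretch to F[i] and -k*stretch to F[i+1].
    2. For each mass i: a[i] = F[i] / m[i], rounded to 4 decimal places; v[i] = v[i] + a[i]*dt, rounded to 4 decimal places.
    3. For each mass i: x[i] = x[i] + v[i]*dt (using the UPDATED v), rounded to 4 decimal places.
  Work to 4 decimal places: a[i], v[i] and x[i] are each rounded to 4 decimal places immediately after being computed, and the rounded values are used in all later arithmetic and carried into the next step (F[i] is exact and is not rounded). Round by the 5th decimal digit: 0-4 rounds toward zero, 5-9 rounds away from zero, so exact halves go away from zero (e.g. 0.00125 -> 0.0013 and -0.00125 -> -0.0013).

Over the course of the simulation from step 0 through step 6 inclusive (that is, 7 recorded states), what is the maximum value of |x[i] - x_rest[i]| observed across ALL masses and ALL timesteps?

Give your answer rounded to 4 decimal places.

Step 0: x=[5.0000 14.0000 16.0000 23.0000] v=[0.0000 0.0000 0.0000 0.0000]
Step 1: x=[6.5000 10.5000 18.5000 22.5000] v=[3.0000 -7.0000 5.0000 -1.0000]
Step 2: x=[7.0000 9.0000 19.0000 23.0000] v=[1.0000 -3.0000 1.0000 1.0000]
Step 3: x=[5.5000 11.5000 16.5000 24.5000] v=[-3.0000 5.0000 -5.0000 3.0000]
Step 4: x=[4.0000 13.5000 15.5000 25.0000] v=[-3.0000 4.0000 -2.0000 1.0000]
Step 5: x=[4.2500 11.7500 18.2500 23.7500] v=[0.5000 -3.5000 5.5000 -2.5000]
Step 6: x=[5.2500 9.5000 20.5000 22.7500] v=[2.0000 -4.5000 4.5000 -2.0000]
Max displacement = 3.0000

Answer: 3.0000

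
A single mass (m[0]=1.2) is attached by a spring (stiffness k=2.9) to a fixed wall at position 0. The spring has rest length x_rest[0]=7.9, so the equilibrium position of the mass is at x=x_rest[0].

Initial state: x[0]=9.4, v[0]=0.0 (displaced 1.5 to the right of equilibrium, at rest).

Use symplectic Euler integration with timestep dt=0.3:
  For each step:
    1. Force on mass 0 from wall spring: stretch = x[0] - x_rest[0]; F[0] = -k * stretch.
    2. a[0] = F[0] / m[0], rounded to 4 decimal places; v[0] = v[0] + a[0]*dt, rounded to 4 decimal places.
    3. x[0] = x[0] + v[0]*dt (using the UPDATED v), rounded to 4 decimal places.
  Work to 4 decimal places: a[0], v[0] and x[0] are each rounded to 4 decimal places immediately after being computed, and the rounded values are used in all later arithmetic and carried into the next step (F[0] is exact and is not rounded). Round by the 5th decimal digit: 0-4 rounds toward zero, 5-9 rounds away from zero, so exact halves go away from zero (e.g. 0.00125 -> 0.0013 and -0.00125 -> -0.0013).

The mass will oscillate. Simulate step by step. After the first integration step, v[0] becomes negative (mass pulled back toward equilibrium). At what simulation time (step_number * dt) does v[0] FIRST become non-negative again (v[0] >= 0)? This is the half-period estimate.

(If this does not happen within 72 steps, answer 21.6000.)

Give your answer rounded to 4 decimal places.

Step 0: x=[9.4000] v=[0.0000]
Step 1: x=[9.0738] v=[-1.0875]
Step 2: x=[8.4923] v=[-1.9385]
Step 3: x=[7.7819] v=[-2.3679]
Step 4: x=[7.0972] v=[-2.2823]
Step 5: x=[6.5871] v=[-1.7003]
Step 6: x=[6.3626] v=[-0.7485]
Step 7: x=[6.4724] v=[0.3661]
First v>=0 after going negative at step 7, time=2.1000

Answer: 2.1000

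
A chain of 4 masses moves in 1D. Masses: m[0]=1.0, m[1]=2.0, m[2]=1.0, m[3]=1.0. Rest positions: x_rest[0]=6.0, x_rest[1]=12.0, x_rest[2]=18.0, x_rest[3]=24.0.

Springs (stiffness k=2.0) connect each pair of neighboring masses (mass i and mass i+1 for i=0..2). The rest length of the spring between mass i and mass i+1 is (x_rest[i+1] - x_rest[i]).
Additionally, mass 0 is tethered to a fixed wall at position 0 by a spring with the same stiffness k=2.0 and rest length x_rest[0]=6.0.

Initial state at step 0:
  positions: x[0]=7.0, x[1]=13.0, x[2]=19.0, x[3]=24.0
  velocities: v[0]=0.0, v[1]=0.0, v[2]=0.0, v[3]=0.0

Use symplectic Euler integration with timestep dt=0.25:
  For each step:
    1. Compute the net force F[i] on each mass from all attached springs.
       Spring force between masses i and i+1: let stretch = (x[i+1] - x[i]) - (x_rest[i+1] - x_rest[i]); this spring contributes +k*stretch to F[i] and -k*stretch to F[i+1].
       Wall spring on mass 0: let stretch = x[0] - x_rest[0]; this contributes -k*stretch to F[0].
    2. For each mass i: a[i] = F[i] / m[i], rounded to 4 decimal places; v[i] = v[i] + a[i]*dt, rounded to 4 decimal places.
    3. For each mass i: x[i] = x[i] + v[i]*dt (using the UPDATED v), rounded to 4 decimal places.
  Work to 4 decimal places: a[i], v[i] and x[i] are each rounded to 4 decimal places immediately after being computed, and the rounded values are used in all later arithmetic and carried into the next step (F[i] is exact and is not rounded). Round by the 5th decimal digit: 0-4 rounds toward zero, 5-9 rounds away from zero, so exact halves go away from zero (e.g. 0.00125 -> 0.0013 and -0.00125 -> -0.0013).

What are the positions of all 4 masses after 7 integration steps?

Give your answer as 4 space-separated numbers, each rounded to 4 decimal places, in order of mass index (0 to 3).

Step 0: x=[7.0000 13.0000 19.0000 24.0000] v=[0.0000 0.0000 0.0000 0.0000]
Step 1: x=[6.8750 13.0000 18.8750 24.1250] v=[-0.5000 0.0000 -0.5000 0.5000]
Step 2: x=[6.6563 12.9844 18.6719 24.3438] v=[-0.8750 -0.0625 -0.8125 0.8750]
Step 3: x=[6.3965 12.9287 18.4668 24.6036] v=[-1.0391 -0.2227 -0.8203 1.0391]
Step 4: x=[6.1537 12.8109 18.3366 24.8463] v=[-0.9713 -0.4712 -0.5210 0.9707]
Step 5: x=[5.9738 12.6224 18.3294 25.0253] v=[-0.7196 -0.7541 -0.0290 0.7159]
Step 6: x=[5.8783 12.3750 18.4458 25.1173] v=[-0.3822 -0.9895 0.4655 0.3680]
Step 7: x=[5.8601 12.1010 18.6373 25.1254] v=[-0.0730 -1.0960 0.7659 0.0323]

Answer: 5.8601 12.1010 18.6373 25.1254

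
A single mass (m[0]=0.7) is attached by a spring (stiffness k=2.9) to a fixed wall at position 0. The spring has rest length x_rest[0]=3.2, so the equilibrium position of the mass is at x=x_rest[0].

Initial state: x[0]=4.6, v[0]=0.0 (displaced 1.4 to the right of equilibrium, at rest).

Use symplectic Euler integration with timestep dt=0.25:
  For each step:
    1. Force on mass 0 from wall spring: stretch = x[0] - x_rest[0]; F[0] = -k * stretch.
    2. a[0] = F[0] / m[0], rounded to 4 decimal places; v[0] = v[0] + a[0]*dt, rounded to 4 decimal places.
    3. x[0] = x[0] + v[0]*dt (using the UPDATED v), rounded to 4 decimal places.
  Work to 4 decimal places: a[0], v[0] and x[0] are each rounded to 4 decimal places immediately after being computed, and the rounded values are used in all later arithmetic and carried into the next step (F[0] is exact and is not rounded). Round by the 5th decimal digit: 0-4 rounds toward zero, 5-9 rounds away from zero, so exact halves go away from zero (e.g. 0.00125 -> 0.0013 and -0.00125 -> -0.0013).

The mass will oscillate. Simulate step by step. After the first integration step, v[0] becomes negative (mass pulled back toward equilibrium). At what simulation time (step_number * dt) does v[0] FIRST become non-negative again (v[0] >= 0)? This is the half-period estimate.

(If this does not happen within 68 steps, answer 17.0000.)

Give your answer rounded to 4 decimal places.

Answer: 1.7500

Derivation:
Step 0: x=[4.6000] v=[0.0000]
Step 1: x=[4.2375] v=[-1.4500]
Step 2: x=[3.6064] v=[-2.5246]
Step 3: x=[2.8700] v=[-2.9455]
Step 4: x=[2.2191] v=[-2.6037]
Step 5: x=[1.8222] v=[-1.5878]
Step 6: x=[1.7820] v=[-0.1608]
Step 7: x=[2.1090] v=[1.3079]
First v>=0 after going negative at step 7, time=1.7500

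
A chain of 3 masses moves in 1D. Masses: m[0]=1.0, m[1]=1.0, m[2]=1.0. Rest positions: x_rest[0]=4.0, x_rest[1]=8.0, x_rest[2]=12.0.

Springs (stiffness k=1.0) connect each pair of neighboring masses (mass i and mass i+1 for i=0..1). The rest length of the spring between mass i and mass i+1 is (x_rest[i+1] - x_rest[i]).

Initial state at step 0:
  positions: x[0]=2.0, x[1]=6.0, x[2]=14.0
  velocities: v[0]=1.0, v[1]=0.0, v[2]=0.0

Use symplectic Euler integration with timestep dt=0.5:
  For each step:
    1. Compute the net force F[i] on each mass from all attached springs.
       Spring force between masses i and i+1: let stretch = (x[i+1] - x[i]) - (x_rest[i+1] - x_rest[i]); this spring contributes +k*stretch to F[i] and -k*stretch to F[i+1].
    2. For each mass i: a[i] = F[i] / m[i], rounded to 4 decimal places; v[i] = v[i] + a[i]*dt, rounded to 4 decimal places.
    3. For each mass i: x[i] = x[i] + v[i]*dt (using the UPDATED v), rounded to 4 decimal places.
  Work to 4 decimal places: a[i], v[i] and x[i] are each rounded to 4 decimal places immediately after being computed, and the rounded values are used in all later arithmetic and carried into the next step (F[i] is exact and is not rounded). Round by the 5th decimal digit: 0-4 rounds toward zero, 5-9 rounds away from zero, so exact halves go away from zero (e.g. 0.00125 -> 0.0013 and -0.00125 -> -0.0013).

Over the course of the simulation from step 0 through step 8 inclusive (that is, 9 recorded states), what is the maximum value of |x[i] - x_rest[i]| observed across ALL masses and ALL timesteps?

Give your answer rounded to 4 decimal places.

Step 0: x=[2.0000 6.0000 14.0000] v=[1.0000 0.0000 0.0000]
Step 1: x=[2.5000 7.0000 13.0000] v=[1.0000 2.0000 -2.0000]
Step 2: x=[3.1250 8.3750 11.5000] v=[1.2500 2.7500 -3.0000]
Step 3: x=[4.0625 9.2188 10.2188] v=[1.8750 1.6875 -2.5625]
Step 4: x=[5.2891 9.0235 9.6876] v=[2.4532 -0.3907 -1.0625]
Step 5: x=[6.4493 8.0606 9.9904] v=[2.3204 -1.9259 0.6055]
Step 6: x=[7.0124 7.1773 10.8107] v=[1.1261 -1.7667 1.6406]
Step 7: x=[6.6167 7.1611 11.7227] v=[-0.7915 -0.0325 1.8239]
Step 8: x=[5.3571 8.1492 12.4943] v=[-2.5193 1.9761 1.5431]
Max displacement = 3.0124

Answer: 3.0124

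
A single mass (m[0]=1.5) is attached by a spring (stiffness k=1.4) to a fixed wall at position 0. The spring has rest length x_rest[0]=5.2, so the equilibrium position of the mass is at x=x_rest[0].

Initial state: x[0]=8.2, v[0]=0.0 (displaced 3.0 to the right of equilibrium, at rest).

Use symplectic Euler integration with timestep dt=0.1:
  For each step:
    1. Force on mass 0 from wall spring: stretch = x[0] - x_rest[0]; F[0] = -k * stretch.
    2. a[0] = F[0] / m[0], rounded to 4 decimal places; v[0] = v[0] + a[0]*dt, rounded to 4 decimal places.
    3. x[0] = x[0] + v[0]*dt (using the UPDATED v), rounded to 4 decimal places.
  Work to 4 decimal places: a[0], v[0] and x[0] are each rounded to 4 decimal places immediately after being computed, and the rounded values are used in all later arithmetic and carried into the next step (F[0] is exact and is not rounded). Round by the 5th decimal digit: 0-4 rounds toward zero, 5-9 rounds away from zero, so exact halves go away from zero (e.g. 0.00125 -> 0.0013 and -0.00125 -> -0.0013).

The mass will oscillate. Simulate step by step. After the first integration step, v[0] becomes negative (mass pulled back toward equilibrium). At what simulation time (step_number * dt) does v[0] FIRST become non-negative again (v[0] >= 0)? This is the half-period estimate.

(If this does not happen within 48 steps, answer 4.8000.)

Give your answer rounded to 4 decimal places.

Answer: 3.3000

Derivation:
Step 0: x=[8.2000] v=[0.0000]
Step 1: x=[8.1720] v=[-0.2800]
Step 2: x=[8.1163] v=[-0.5574]
Step 3: x=[8.0333] v=[-0.8296]
Step 4: x=[7.9239] v=[-1.0940]
Step 5: x=[7.7891] v=[-1.3482]
Step 6: x=[7.6301] v=[-1.5899]
Step 7: x=[7.4484] v=[-1.8167]
Step 8: x=[7.2457] v=[-2.0266]
Step 9: x=[7.0240] v=[-2.2175]
Step 10: x=[6.7852] v=[-2.3877]
Step 11: x=[6.5316] v=[-2.5357]
Step 12: x=[6.2656] v=[-2.6600]
Step 13: x=[5.9897] v=[-2.7595]
Step 14: x=[5.7064] v=[-2.8332]
Step 15: x=[5.4184] v=[-2.8805]
Step 16: x=[5.1283] v=[-2.9009]
Step 17: x=[4.8389] v=[-2.8942]
Step 18: x=[4.5529] v=[-2.8605]
Step 19: x=[4.2729] v=[-2.8001]
Step 20: x=[4.0015] v=[-2.7136]
Step 21: x=[3.7413] v=[-2.6017]
Step 22: x=[3.4947] v=[-2.4656]
Step 23: x=[3.2641] v=[-2.3064]
Step 24: x=[3.0515] v=[-2.1257]
Step 25: x=[2.8590] v=[-1.9252]
Step 26: x=[2.6883] v=[-1.7067]
Step 27: x=[2.5411] v=[-1.4723]
Step 28: x=[2.4187] v=[-1.2241]
Step 29: x=[2.3223] v=[-0.9645]
Step 30: x=[2.2527] v=[-0.6959]
Step 31: x=[2.2106] v=[-0.4208]
Step 32: x=[2.1964] v=[-0.1418]
Step 33: x=[2.2103] v=[0.1385]
First v>=0 after going negative at step 33, time=3.3000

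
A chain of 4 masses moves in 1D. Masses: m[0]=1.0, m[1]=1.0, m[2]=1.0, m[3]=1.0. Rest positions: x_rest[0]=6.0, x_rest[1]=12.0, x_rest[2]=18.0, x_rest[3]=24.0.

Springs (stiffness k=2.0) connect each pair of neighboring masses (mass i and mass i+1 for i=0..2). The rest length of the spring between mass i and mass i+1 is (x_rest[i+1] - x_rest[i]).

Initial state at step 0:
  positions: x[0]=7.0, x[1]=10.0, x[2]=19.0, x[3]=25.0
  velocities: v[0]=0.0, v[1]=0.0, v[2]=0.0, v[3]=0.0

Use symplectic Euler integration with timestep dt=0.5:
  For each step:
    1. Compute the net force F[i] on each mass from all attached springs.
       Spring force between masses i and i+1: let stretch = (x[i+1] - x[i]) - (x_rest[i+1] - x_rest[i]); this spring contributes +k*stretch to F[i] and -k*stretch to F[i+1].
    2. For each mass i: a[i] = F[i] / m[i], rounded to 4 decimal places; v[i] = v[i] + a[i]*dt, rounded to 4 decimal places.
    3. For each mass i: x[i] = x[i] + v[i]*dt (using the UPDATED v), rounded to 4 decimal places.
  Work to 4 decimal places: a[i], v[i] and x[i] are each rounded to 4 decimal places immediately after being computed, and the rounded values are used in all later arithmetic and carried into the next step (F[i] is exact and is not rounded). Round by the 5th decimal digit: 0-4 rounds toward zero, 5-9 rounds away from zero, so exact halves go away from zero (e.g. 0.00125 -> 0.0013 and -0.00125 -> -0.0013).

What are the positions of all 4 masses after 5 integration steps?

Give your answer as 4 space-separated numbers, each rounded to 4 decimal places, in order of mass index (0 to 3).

Step 0: x=[7.0000 10.0000 19.0000 25.0000] v=[0.0000 0.0000 0.0000 0.0000]
Step 1: x=[5.5000 13.0000 17.5000 25.0000] v=[-3.0000 6.0000 -3.0000 0.0000]
Step 2: x=[4.7500 14.5000 17.5000 24.2500] v=[-1.5000 3.0000 0.0000 -1.5000]
Step 3: x=[5.8750 12.6250 19.3750 23.1250] v=[2.2500 -3.7500 3.7500 -2.2500]
Step 4: x=[7.3750 10.7500 19.7500 23.1250] v=[3.0000 -3.7500 0.7500 0.0000]
Step 5: x=[7.5625 11.6875 17.3125 24.4375] v=[0.3750 1.8750 -4.8750 2.6250]

Answer: 7.5625 11.6875 17.3125 24.4375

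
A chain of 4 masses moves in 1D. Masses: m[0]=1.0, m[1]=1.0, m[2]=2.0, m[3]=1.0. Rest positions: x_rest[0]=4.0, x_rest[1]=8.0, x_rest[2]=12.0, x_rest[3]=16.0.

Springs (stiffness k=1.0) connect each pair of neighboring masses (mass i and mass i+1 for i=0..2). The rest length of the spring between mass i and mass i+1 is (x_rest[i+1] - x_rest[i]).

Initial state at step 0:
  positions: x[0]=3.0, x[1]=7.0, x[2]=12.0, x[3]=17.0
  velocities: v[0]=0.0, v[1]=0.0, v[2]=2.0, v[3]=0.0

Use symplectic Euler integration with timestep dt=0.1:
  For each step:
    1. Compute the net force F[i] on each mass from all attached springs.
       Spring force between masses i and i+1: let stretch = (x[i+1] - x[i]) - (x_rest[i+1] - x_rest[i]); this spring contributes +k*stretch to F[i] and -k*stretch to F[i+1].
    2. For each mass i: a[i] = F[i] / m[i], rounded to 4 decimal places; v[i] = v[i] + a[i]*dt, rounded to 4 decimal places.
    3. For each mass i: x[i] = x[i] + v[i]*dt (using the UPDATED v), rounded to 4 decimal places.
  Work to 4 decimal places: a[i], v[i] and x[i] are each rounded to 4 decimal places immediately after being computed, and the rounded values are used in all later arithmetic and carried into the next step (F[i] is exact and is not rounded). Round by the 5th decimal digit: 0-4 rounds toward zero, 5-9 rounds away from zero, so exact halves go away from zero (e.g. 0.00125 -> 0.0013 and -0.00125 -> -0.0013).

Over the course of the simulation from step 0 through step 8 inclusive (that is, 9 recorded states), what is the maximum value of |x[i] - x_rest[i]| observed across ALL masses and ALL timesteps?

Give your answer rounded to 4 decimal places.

Answer: 1.4417

Derivation:
Step 0: x=[3.0000 7.0000 12.0000 17.0000] v=[0.0000 0.0000 2.0000 0.0000]
Step 1: x=[3.0000 7.0100 12.2000 16.9900] v=[0.0000 0.1000 2.0000 -0.1000]
Step 2: x=[3.0001 7.0318 12.3980 16.9721] v=[0.0010 0.2180 1.9800 -0.1790]
Step 3: x=[3.0005 7.0670 12.5920 16.9485] v=[0.0042 0.3515 1.9404 -0.2364]
Step 4: x=[3.0016 7.1167 12.7802 16.9213] v=[0.0109 0.4974 1.8820 -0.2721]
Step 5: x=[3.0038 7.1819 12.9608 16.8927] v=[0.0224 0.6522 1.8059 -0.2862]
Step 6: x=[3.0078 7.2631 13.1322 16.8648] v=[0.0402 0.8123 1.7136 -0.2794]
Step 7: x=[3.0144 7.3605 13.2929 16.8395] v=[0.0657 0.9737 1.6068 -0.2527]
Step 8: x=[3.0244 7.4737 13.4417 16.8188] v=[0.1003 1.1323 1.4875 -0.2074]
Max displacement = 1.4417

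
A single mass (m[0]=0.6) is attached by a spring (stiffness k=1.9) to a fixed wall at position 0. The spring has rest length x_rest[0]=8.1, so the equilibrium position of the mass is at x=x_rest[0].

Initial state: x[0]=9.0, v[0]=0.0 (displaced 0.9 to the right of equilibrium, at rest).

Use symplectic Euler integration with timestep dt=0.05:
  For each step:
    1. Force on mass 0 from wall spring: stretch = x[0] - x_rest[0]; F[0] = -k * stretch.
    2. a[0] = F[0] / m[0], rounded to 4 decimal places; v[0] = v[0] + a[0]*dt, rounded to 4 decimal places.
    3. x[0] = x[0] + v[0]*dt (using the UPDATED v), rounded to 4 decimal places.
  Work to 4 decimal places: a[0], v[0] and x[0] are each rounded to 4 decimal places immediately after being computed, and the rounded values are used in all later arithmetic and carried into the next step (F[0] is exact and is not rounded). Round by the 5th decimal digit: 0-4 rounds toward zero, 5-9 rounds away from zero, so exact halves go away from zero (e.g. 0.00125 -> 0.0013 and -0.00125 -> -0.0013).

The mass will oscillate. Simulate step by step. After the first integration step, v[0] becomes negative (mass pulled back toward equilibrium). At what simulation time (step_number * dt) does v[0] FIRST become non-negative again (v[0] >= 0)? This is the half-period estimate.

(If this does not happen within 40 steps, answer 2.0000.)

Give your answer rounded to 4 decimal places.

Step 0: x=[9.0000] v=[0.0000]
Step 1: x=[8.9929] v=[-0.1425]
Step 2: x=[8.9787] v=[-0.2839]
Step 3: x=[8.9576] v=[-0.4230]
Step 4: x=[8.9297] v=[-0.5588]
Step 5: x=[8.8952] v=[-0.6902]
Step 6: x=[8.8544] v=[-0.8161]
Step 7: x=[8.8076] v=[-0.9355]
Step 8: x=[8.7552] v=[-1.0475]
Step 9: x=[8.6976] v=[-1.1512]
Step 10: x=[8.6353] v=[-1.2458]
Step 11: x=[8.5688] v=[-1.3306]
Step 12: x=[8.4986] v=[-1.4048]
Step 13: x=[8.4252] v=[-1.4679]
Step 14: x=[8.3492] v=[-1.5194]
Step 15: x=[8.2713] v=[-1.5589]
Step 16: x=[8.1920] v=[-1.5860]
Step 17: x=[8.1120] v=[-1.6006]
Step 18: x=[8.0319] v=[-1.6025]
Step 19: x=[7.9523] v=[-1.5917]
Step 20: x=[7.8739] v=[-1.5683]
Step 21: x=[7.7973] v=[-1.5325]
Step 22: x=[7.7231] v=[-1.4846]
Step 23: x=[7.6519] v=[-1.4249]
Step 24: x=[7.5842] v=[-1.3540]
Step 25: x=[7.5206] v=[-1.2723]
Step 26: x=[7.4616] v=[-1.1806]
Step 27: x=[7.4076] v=[-1.0795]
Step 28: x=[7.3591] v=[-0.9699]
Step 29: x=[7.3165] v=[-0.8526]
Step 30: x=[7.2801] v=[-0.7285]
Step 31: x=[7.2502] v=[-0.5987]
Step 32: x=[7.2270] v=[-0.4642]
Step 33: x=[7.2107] v=[-0.3260]
Step 34: x=[7.2014] v=[-0.1852]
Step 35: x=[7.1993] v=[-0.0429]
Step 36: x=[7.2043] v=[0.0997]
First v>=0 after going negative at step 36, time=1.8000

Answer: 1.8000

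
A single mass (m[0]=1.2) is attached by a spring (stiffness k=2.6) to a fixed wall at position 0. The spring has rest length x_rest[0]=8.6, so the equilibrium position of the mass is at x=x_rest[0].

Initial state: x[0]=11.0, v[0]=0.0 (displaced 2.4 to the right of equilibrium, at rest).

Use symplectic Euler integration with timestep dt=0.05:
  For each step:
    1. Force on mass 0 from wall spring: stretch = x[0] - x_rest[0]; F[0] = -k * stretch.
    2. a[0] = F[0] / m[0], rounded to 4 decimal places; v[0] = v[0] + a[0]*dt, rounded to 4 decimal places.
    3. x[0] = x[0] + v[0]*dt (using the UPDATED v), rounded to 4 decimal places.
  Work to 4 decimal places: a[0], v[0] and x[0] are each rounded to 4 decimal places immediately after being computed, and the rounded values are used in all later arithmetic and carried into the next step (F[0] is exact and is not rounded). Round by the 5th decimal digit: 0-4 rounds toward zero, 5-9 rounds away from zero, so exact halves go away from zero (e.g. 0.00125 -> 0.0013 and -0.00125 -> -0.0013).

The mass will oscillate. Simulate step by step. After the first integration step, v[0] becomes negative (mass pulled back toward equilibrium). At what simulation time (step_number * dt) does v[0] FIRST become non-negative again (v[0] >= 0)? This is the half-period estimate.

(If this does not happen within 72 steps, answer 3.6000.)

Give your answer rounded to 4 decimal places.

Step 0: x=[11.0000] v=[0.0000]
Step 1: x=[10.9870] v=[-0.2600]
Step 2: x=[10.9611] v=[-0.5186]
Step 3: x=[10.9224] v=[-0.7744]
Step 4: x=[10.8711] v=[-1.0260]
Step 5: x=[10.8075] v=[-1.2720]
Step 6: x=[10.7319] v=[-1.5111]
Step 7: x=[10.6448] v=[-1.7421]
Step 8: x=[10.5466] v=[-1.9636]
Step 9: x=[10.4379] v=[-2.1745]
Step 10: x=[10.3192] v=[-2.3736]
Step 11: x=[10.1912] v=[-2.5598]
Step 12: x=[10.0546] v=[-2.7322]
Step 13: x=[9.9101] v=[-2.8898]
Step 14: x=[9.7585] v=[-3.0317]
Step 15: x=[9.6006] v=[-3.1572]
Step 16: x=[9.4373] v=[-3.2656]
Step 17: x=[9.2695] v=[-3.3563]
Step 18: x=[9.0981] v=[-3.4288]
Step 19: x=[8.9240] v=[-3.4828]
Step 20: x=[8.7481] v=[-3.5179]
Step 21: x=[8.5714] v=[-3.5339]
Step 22: x=[8.3949] v=[-3.5308]
Step 23: x=[8.2195] v=[-3.5086]
Step 24: x=[8.0461] v=[-3.4674]
Step 25: x=[7.8757] v=[-3.4074]
Step 26: x=[7.7093] v=[-3.3289]
Step 27: x=[7.5477] v=[-3.2324]
Step 28: x=[7.3918] v=[-3.1184]
Step 29: x=[7.2424] v=[-2.9875]
Step 30: x=[7.1004] v=[-2.8404]
Step 31: x=[6.9665] v=[-2.6779]
Step 32: x=[6.8415] v=[-2.5009]
Step 33: x=[6.7260] v=[-2.3104]
Step 34: x=[6.6206] v=[-2.1074]
Step 35: x=[6.5260] v=[-1.8930]
Step 36: x=[6.4426] v=[-1.6683]
Step 37: x=[6.3709] v=[-1.4346]
Step 38: x=[6.3112] v=[-1.1931]
Step 39: x=[6.2639] v=[-0.9451]
Step 40: x=[6.2293] v=[-0.6920]
Step 41: x=[6.2075] v=[-0.4352]
Step 42: x=[6.1987] v=[-0.1760]
Step 43: x=[6.2029] v=[0.0841]
First v>=0 after going negative at step 43, time=2.1500

Answer: 2.1500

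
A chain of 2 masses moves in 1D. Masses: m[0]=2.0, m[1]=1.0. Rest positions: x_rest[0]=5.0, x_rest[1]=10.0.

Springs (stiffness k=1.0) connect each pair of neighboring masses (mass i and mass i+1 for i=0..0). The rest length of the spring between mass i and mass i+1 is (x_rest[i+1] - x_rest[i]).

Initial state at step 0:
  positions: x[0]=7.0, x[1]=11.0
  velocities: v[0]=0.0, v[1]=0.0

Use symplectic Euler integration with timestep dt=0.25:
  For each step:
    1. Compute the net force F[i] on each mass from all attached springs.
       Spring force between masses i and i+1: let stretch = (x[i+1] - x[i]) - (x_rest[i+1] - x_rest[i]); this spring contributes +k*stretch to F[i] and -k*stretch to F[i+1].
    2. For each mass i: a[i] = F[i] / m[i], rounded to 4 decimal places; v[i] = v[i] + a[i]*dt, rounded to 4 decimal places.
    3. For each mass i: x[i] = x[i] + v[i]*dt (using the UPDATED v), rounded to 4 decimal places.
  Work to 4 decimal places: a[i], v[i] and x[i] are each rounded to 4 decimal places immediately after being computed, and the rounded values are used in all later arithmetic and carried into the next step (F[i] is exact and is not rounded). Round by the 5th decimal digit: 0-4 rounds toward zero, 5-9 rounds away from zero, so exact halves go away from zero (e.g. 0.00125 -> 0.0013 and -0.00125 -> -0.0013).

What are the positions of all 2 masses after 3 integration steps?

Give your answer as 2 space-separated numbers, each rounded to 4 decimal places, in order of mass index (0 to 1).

Step 0: x=[7.0000 11.0000] v=[0.0000 0.0000]
Step 1: x=[6.9688 11.0625] v=[-0.1250 0.2500]
Step 2: x=[6.9092 11.1817] v=[-0.2383 0.4766]
Step 3: x=[6.8269 11.3463] v=[-0.3293 0.6585]

Answer: 6.8269 11.3463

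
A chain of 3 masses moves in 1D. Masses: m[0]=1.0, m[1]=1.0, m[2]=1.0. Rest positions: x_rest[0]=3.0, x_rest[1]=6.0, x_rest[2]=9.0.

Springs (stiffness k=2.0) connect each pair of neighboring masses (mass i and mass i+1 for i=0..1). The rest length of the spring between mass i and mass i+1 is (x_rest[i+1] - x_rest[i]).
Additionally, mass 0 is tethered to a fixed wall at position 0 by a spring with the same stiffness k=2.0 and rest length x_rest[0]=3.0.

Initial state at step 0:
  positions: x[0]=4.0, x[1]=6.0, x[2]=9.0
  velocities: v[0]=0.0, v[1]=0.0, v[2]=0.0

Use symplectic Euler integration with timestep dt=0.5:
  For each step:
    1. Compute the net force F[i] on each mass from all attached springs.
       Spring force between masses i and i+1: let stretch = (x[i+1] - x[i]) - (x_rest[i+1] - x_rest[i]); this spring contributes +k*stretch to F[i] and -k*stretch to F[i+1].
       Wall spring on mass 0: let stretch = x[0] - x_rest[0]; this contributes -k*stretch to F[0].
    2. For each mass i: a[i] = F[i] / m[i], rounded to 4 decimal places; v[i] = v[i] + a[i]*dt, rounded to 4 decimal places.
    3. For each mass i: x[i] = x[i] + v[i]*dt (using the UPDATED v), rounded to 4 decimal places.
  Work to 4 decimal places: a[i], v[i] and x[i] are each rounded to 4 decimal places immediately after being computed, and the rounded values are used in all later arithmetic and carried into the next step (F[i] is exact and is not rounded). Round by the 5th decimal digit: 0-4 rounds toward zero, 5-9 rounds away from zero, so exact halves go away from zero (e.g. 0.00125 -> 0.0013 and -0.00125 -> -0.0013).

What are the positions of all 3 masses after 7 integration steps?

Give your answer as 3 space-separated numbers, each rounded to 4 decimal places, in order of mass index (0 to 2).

Answer: 3.1641 6.4219 8.2657

Derivation:
Step 0: x=[4.0000 6.0000 9.0000] v=[0.0000 0.0000 0.0000]
Step 1: x=[3.0000 6.5000 9.0000] v=[-2.0000 1.0000 0.0000]
Step 2: x=[2.2500 6.5000 9.2500] v=[-1.5000 0.0000 0.5000]
Step 3: x=[2.5000 5.7500 9.6250] v=[0.5000 -1.5000 0.7500]
Step 4: x=[3.1250 5.3125 9.5625] v=[1.2500 -0.8750 -0.1250]
Step 5: x=[3.2813 5.9063 8.8750] v=[0.3125 1.1875 -1.3750]
Step 6: x=[3.1094 6.6719 8.2032] v=[-0.3438 1.5312 -1.3437]
Step 7: x=[3.1641 6.4219 8.2657] v=[0.1093 -0.5000 0.1250]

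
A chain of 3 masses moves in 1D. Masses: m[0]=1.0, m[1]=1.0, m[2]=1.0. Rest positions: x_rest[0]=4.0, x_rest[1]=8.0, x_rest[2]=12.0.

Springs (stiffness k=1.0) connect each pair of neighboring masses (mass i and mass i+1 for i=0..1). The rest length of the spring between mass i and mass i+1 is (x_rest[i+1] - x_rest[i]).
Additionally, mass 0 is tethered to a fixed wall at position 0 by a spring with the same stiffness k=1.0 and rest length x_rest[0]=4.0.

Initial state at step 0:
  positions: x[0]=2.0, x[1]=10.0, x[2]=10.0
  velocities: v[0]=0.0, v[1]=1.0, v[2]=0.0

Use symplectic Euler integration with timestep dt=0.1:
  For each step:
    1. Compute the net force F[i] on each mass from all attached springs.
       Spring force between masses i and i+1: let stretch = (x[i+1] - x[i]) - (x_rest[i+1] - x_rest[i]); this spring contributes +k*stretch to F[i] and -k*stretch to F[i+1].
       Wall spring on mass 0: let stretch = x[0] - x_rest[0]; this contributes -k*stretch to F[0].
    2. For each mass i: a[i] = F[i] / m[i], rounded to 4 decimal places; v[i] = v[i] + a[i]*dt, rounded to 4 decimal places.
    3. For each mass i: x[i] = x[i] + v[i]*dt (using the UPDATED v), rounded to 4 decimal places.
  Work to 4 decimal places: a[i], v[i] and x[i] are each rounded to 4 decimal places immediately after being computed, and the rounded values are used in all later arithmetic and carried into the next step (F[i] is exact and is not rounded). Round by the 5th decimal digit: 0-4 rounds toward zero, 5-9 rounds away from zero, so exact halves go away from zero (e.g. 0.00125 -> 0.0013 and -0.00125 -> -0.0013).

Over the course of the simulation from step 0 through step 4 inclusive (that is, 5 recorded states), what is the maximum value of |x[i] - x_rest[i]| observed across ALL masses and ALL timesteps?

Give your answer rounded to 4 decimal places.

Step 0: x=[2.0000 10.0000 10.0000] v=[0.0000 1.0000 0.0000]
Step 1: x=[2.0600 10.0200 10.0400] v=[0.6000 0.2000 0.4000]
Step 2: x=[2.1790 9.9606 10.1198] v=[1.1900 -0.5940 0.7980]
Step 3: x=[2.3540 9.8250 10.2380] v=[1.7503 -1.3562 1.1821]
Step 4: x=[2.5802 9.6188 10.3921] v=[2.2620 -2.0620 1.5408]
Max displacement = 2.0200

Answer: 2.0200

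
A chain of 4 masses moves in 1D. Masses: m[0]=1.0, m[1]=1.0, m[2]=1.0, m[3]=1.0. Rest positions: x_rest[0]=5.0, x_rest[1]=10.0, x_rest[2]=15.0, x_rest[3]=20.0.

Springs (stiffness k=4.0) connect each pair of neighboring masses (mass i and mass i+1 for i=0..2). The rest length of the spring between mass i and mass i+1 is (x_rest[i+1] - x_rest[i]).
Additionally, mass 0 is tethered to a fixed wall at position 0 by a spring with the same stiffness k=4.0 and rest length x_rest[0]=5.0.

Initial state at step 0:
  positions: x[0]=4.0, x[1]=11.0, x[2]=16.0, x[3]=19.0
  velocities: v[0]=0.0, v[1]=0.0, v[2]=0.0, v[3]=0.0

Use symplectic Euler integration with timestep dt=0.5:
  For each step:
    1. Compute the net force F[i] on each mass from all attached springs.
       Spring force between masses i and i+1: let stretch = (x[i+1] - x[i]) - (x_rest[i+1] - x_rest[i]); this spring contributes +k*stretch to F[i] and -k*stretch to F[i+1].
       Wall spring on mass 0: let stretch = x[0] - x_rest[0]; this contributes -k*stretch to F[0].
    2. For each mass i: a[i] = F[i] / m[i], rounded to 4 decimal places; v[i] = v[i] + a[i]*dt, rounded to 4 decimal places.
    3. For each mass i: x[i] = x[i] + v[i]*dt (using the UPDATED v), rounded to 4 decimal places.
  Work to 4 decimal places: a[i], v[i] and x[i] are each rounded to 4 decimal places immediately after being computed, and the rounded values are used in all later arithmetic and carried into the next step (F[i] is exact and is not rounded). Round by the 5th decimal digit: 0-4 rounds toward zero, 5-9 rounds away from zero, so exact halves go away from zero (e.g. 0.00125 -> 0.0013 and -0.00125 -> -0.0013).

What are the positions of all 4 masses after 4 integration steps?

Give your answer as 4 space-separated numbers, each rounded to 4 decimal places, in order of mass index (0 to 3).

Answer: 5.0000 10.0000 15.0000 20.0000

Derivation:
Step 0: x=[4.0000 11.0000 16.0000 19.0000] v=[0.0000 0.0000 0.0000 0.0000]
Step 1: x=[7.0000 9.0000 14.0000 21.0000] v=[6.0000 -4.0000 -4.0000 4.0000]
Step 2: x=[5.0000 10.0000 14.0000 21.0000] v=[-4.0000 2.0000 0.0000 0.0000]
Step 3: x=[3.0000 10.0000 17.0000 19.0000] v=[-4.0000 0.0000 6.0000 -4.0000]
Step 4: x=[5.0000 10.0000 15.0000 20.0000] v=[4.0000 0.0000 -4.0000 2.0000]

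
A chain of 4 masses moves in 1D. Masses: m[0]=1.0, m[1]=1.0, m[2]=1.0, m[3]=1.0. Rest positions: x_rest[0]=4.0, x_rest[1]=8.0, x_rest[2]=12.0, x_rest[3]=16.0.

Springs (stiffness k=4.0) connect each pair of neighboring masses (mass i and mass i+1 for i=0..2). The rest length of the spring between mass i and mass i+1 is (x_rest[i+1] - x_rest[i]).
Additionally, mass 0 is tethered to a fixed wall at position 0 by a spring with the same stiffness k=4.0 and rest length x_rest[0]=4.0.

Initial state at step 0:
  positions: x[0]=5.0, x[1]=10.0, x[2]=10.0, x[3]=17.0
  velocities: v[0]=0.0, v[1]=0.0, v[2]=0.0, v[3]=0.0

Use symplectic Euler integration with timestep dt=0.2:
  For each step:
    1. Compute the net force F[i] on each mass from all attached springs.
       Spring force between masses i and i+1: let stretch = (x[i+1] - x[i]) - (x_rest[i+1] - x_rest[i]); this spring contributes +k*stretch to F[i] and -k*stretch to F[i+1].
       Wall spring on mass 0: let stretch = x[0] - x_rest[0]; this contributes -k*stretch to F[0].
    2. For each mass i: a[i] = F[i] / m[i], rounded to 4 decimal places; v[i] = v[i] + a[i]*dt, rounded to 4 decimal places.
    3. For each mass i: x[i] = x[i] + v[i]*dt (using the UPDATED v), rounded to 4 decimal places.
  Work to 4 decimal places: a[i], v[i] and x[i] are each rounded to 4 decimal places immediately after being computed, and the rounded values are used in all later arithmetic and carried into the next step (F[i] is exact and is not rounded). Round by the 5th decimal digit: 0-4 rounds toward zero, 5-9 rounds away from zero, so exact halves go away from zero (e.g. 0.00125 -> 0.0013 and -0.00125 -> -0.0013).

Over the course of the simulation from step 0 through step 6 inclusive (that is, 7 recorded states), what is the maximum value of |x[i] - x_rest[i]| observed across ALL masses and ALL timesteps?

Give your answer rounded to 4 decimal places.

Step 0: x=[5.0000 10.0000 10.0000 17.0000] v=[0.0000 0.0000 0.0000 0.0000]
Step 1: x=[5.0000 9.2000 11.1200 16.5200] v=[0.0000 -4.0000 5.6000 -2.4000]
Step 2: x=[4.8720 8.0352 12.7968 15.8160] v=[-0.6400 -5.8240 8.3840 -3.5200]
Step 3: x=[4.4706 7.1261 14.1948 15.2689] v=[-2.0070 -4.5453 6.9901 -2.7354]
Step 4: x=[3.7788 6.9232 14.6337 15.1900] v=[-3.4591 -1.0147 2.1944 -0.3947]
Step 5: x=[2.9855 7.4508 13.9279 15.6621] v=[-3.9666 2.6382 -3.5290 2.3603]
Step 6: x=[2.4289 8.3003 12.4632 16.4967] v=[-2.7828 4.2476 -7.3233 4.1729]
Max displacement = 2.6337

Answer: 2.6337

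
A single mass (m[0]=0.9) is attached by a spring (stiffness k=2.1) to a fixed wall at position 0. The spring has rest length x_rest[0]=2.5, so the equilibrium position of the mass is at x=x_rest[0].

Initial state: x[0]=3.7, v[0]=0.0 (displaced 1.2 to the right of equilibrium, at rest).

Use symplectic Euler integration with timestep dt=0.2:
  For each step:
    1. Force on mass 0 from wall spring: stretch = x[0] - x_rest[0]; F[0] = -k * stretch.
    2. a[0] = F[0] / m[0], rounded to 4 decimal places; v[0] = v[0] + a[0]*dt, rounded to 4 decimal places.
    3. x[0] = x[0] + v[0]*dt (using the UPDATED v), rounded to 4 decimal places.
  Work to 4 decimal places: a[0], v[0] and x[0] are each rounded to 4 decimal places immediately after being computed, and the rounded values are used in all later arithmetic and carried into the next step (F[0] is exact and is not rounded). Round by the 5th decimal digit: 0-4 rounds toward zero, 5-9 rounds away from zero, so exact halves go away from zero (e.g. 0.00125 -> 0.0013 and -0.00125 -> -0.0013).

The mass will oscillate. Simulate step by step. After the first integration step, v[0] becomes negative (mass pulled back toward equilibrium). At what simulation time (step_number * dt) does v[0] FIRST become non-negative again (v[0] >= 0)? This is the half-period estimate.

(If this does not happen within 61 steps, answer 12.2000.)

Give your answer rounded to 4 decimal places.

Answer: 2.2000

Derivation:
Step 0: x=[3.7000] v=[0.0000]
Step 1: x=[3.5880] v=[-0.5600]
Step 2: x=[3.3745] v=[-1.0677]
Step 3: x=[3.0793] v=[-1.4758]
Step 4: x=[2.7301] v=[-1.7461]
Step 5: x=[2.3594] v=[-1.8535]
Step 6: x=[2.0018] v=[-1.7879]
Step 7: x=[1.6907] v=[-1.5554]
Step 8: x=[1.4552] v=[-1.1777]
Step 9: x=[1.3172] v=[-0.6901]
Step 10: x=[1.2896] v=[-0.1381]
Step 11: x=[1.3750] v=[0.4268]
First v>=0 after going negative at step 11, time=2.2000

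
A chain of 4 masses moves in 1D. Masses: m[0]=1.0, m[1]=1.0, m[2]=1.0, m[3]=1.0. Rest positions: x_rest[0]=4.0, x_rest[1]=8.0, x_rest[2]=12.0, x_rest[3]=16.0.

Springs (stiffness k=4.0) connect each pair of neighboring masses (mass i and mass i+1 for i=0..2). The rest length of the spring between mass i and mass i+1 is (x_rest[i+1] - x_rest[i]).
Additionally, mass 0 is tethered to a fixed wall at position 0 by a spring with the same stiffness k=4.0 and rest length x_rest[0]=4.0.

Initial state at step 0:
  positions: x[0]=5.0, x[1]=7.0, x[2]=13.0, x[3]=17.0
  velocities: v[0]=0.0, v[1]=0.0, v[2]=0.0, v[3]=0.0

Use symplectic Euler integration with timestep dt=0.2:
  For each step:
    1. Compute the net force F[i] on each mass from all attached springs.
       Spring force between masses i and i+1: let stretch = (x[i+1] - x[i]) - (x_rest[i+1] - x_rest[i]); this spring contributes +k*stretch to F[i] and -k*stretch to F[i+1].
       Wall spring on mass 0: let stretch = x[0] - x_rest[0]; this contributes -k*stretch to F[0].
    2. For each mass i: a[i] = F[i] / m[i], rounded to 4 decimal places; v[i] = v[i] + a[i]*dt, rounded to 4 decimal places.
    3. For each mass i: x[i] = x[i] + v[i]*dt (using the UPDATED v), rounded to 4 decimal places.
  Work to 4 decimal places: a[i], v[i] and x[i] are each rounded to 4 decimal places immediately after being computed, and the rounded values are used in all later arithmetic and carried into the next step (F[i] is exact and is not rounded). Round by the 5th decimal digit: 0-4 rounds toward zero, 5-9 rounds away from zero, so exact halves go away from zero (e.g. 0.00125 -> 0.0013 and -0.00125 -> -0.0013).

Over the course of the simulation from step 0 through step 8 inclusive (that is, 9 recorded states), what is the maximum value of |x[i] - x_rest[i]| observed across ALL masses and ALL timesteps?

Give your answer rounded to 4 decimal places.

Answer: 1.5699

Derivation:
Step 0: x=[5.0000 7.0000 13.0000 17.0000] v=[0.0000 0.0000 0.0000 0.0000]
Step 1: x=[4.5200 7.6400 12.6800 17.0000] v=[-2.4000 3.2000 -1.6000 0.0000]
Step 2: x=[3.8160 8.5872 12.2448 16.9488] v=[-3.5200 4.7360 -2.1760 -0.2560]
Step 3: x=[3.2648 9.3562 11.9770 16.7850] v=[-2.7558 3.8451 -1.3389 -0.8192]
Step 4: x=[3.1659 9.5699 12.0592 16.4919] v=[-0.4945 1.0686 0.4109 -1.4656]
Step 5: x=[3.5851 9.1573 12.4523 16.1295] v=[2.0960 -2.0632 1.9656 -1.8118]
Step 6: x=[4.3222 8.3803 12.9066 15.8188] v=[3.6857 -3.8850 2.2714 -1.5536]
Step 7: x=[5.0171 7.6782 13.1026 15.6821] v=[3.4744 -3.5104 0.9801 -0.6834]
Step 8: x=[5.3350 7.4182 12.8434 15.7727] v=[1.5896 -1.2998 -1.2958 0.4530]
Max displacement = 1.5699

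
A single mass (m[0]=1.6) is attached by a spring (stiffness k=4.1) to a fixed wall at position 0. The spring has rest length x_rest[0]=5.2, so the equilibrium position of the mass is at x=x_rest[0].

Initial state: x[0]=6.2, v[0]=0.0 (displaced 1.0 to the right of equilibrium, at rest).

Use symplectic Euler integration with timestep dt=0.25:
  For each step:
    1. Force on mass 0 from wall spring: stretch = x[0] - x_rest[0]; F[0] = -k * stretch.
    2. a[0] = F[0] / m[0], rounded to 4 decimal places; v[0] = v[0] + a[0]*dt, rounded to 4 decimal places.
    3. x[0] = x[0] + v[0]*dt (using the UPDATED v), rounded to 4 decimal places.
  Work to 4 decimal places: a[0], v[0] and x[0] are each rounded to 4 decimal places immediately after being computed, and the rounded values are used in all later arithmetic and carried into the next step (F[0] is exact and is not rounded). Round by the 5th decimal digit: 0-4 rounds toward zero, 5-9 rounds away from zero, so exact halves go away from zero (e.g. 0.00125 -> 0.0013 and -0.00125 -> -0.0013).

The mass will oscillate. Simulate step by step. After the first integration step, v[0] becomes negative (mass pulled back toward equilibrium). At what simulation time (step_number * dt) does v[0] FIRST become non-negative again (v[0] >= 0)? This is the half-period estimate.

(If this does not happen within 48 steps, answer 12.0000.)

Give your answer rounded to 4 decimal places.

Answer: 2.0000

Derivation:
Step 0: x=[6.2000] v=[0.0000]
Step 1: x=[6.0399] v=[-0.6406]
Step 2: x=[5.7452] v=[-1.1787]
Step 3: x=[5.3632] v=[-1.5280]
Step 4: x=[4.9551] v=[-1.6326]
Step 5: x=[4.5862] v=[-1.4757]
Step 6: x=[4.3156] v=[-1.0825]
Step 7: x=[4.1866] v=[-0.5159]
Step 8: x=[4.2199] v=[0.1333]
First v>=0 after going negative at step 8, time=2.0000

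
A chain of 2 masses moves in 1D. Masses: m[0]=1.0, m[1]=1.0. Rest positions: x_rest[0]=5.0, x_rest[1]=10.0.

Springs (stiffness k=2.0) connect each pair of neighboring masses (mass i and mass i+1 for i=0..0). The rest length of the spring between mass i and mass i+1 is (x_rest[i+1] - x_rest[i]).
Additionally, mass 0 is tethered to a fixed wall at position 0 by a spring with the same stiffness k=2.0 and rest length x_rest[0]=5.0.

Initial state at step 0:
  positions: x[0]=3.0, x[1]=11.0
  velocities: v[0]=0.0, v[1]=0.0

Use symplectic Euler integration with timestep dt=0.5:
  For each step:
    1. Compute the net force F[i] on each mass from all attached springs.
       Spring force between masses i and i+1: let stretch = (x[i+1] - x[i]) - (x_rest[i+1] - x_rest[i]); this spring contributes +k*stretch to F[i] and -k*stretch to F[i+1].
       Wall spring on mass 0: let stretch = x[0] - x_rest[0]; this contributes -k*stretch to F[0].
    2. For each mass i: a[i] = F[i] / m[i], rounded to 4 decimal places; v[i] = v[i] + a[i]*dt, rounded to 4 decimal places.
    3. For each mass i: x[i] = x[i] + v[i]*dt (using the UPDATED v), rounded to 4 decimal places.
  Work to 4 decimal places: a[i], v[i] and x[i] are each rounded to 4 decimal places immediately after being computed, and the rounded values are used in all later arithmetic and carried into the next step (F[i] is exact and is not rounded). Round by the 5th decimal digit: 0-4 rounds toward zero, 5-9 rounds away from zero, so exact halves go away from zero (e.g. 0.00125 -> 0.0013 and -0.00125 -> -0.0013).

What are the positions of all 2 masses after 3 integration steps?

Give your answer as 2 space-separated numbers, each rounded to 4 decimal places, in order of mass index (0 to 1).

Step 0: x=[3.0000 11.0000] v=[0.0000 0.0000]
Step 1: x=[5.5000 9.5000] v=[5.0000 -3.0000]
Step 2: x=[7.2500 8.5000] v=[3.5000 -2.0000]
Step 3: x=[6.0000 9.3750] v=[-2.5000 1.7500]

Answer: 6.0000 9.3750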